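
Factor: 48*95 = 2^4*3^1*5^1*19^1 = 4560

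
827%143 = 112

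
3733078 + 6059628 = 9792706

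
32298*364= 11756472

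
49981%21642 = 6697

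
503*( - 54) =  -27162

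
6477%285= 207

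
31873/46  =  692 +41/46  =  692.89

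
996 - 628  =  368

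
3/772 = 3/772 = 0.00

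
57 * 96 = 5472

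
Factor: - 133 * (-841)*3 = 335559 = 3^1*7^1*19^1*29^2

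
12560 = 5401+7159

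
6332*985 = 6237020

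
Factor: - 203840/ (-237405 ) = 2^6*3^( - 1)*13^1*17^( - 1)*19^ ( - 1 )= 832/969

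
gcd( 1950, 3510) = 390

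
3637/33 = 110 + 7/33 = 110.21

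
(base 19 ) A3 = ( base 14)DB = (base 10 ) 193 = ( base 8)301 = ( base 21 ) 94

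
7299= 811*9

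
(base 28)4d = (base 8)175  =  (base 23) 5A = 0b1111101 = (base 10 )125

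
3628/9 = 403 + 1/9 = 403.11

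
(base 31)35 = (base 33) 2w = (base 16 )62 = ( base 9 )118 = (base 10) 98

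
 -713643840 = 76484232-790128072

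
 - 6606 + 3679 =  - 2927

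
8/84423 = 8/84423=0.00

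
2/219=2/219 =0.01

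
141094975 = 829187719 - 688092744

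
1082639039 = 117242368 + 965396671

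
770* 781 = 601370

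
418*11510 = 4811180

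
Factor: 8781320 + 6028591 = 14809911 =3^1*19^1 * 259823^1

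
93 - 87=6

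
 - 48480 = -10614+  - 37866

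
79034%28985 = 21064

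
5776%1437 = 28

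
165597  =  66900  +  98697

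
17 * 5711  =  97087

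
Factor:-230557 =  - 307^1 * 751^1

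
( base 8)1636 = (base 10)926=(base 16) 39E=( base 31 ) TR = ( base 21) 222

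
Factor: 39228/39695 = 84/85 = 2^2*3^1 *5^( - 1)*7^1*17^(  -  1 )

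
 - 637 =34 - 671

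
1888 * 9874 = 18642112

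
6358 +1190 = 7548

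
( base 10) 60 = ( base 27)26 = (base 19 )33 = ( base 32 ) 1s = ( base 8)74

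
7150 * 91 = 650650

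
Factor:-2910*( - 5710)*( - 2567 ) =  - 2^2 * 3^1*5^2 * 17^1*97^1*151^1* 571^1 = - 42653528700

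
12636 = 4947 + 7689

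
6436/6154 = 3218/3077 = 1.05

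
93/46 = 2  +  1/46 = 2.02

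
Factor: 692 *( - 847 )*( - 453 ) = 265514172 = 2^2 * 3^1*7^1*11^2*151^1*173^1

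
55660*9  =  500940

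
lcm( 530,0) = 0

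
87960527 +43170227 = 131130754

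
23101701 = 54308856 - 31207155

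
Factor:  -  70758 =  - 2^1*3^2*3931^1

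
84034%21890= 18364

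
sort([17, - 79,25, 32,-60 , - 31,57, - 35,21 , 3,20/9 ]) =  [ - 79, - 60,  -  35,  -  31,20/9,3, 17,21,25,  32,57] 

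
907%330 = 247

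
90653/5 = 90653/5  =  18130.60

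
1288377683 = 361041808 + 927335875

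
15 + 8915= 8930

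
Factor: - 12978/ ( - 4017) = 2^1 * 3^1*7^1*13^ ( - 1) = 42/13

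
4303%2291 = 2012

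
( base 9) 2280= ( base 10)1692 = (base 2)11010011100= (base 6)11500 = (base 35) 1dc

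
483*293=141519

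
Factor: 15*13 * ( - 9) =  - 1755 = - 3^3*5^1*13^1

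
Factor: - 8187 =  - 3^1*2729^1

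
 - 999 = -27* 37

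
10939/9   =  1215 + 4/9 = 1215.44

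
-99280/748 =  - 1460/11 = - 132.73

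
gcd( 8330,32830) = 490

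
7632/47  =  162 + 18/47 = 162.38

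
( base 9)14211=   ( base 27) d6a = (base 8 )22661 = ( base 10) 9649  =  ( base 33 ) 8SD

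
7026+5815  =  12841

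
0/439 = 0=0.00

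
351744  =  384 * 916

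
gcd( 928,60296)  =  8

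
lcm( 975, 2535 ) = 12675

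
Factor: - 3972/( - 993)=2^2= 4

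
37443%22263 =15180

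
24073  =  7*3439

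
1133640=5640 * 201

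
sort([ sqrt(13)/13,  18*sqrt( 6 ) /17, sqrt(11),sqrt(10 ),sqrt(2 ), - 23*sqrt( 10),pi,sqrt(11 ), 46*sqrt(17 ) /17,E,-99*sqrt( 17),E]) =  [ - 99*sqrt(17 ), -23*sqrt(10 ) , sqrt(13 )/13,sqrt (2),18*sqrt( 6)/17,E  ,  E,pi,sqrt( 10), sqrt ( 11 ), sqrt(11), 46*sqrt( 17)/17]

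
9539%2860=959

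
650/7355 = 130/1471 = 0.09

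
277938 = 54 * 5147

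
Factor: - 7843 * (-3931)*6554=202065279482= 2^1*11^1 *23^1 * 29^1*31^1*113^1 *3931^1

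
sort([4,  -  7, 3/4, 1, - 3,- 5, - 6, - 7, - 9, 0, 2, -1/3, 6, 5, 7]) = [ - 9,- 7, - 7, - 6,-5, - 3, - 1/3, 0, 3/4 , 1,2, 4, 5, 6, 7] 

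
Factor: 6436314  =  2^1*3^3*119191^1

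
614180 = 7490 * 82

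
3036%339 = 324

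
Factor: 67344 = 2^4*3^1*23^1*61^1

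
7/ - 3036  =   - 7/3036 = - 0.00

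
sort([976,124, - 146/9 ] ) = [ - 146/9,124,976]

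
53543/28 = 7649/4 =1912.25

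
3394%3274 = 120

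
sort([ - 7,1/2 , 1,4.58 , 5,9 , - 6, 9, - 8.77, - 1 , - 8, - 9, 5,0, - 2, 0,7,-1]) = [ - 9,  -  8.77, -8, - 7 , - 6, - 2 ,  -  1, - 1, 0, 0,1/2,  1 , 4.58 , 5,  5, 7,9,  9 ] 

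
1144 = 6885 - 5741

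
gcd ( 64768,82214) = 22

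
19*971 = 18449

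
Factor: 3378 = 2^1*3^1*563^1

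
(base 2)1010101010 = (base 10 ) 682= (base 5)10212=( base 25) 127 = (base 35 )JH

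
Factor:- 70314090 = -2^1*3^1*5^1*7^1*11^1*61^1 * 499^1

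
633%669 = 633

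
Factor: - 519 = - 3^1*173^1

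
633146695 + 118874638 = 752021333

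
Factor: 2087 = 2087^1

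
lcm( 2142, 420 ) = 21420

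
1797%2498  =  1797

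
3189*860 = 2742540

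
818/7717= 818/7717 = 0.11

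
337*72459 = 24418683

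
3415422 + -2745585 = 669837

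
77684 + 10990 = 88674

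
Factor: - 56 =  - 2^3*7^1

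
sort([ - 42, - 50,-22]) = [ - 50, - 42, - 22 ]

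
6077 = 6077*1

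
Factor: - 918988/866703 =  - 2^2*3^( - 1 )*7^1*23^1*251^( - 1)*1151^(  -  1)*1427^1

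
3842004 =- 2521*( - 1524) 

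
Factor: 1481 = 1481^1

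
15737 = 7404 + 8333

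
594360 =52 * 11430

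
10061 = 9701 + 360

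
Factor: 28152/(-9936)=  - 2^( - 1 ) * 3^( - 1 )* 17^1 = -17/6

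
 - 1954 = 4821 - 6775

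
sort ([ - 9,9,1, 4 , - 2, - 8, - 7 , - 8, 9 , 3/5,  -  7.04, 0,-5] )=[ - 9, - 8, - 8, -7.04, - 7,  -  5 , - 2, 0, 3/5,1,  4 , 9, 9]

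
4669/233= 4669/233 = 20.04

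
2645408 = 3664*722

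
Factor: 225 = 3^2*5^2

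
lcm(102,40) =2040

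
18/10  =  9/5= 1.80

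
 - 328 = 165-493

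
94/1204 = 47/602 = 0.08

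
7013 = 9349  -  2336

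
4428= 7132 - 2704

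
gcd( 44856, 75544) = 56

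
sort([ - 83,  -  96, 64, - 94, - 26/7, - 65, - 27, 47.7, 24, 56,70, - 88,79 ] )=[ - 96, - 94, - 88, - 83 , - 65, - 27, - 26/7, 24, 47.7, 56,  64,  70,79 ] 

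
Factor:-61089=-3^1 *7^1* 2909^1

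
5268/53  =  99 + 21/53 = 99.40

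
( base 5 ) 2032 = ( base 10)267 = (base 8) 413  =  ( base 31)8j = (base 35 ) 7M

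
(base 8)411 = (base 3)100211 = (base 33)81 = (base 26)A5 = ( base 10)265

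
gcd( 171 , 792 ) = 9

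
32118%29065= 3053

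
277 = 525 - 248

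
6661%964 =877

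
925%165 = 100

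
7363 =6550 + 813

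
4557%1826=905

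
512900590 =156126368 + 356774222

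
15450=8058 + 7392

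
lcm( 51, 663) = 663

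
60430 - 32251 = 28179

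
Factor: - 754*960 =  - 723840=   -2^7*3^1*5^1*13^1*29^1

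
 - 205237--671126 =465889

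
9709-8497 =1212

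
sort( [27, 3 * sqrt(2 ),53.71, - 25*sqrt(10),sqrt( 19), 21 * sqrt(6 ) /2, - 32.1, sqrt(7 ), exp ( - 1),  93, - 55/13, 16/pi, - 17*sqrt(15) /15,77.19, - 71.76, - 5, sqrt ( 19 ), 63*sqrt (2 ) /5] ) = [ - 25*sqrt(10 ), - 71.76,-32.1, - 5,  -  17 *sqrt(15)/15, - 55/13, exp( - 1 ), sqrt(7), 3 * sqrt (2),  sqrt( 19), sqrt(19), 16/pi,63*sqrt( 2)/5,21 * sqrt( 6)/2, 27,53.71, 77.19, 93]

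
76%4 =0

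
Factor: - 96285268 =-2^2*23^1*1046579^1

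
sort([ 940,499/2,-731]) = [ - 731,  499/2, 940]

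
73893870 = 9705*7614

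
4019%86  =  63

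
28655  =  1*28655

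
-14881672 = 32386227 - 47267899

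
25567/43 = 25567/43 = 594.58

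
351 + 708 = 1059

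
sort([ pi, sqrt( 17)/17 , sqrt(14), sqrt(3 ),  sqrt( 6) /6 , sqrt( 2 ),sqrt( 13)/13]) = [sqrt(17 ) /17,  sqrt( 13) /13, sqrt(6 ) /6, sqrt( 2 ),sqrt( 3 ),  pi, sqrt( 14 )]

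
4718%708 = 470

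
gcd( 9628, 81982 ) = 2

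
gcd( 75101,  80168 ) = 1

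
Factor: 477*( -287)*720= - 98567280 = -2^4*3^4*5^1*7^1*41^1*53^1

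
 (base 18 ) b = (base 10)11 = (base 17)b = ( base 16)B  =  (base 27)B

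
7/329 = 1/47=0.02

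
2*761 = 1522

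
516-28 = 488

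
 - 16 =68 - 84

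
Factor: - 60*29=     -  1740= -2^2*3^1 *5^1*29^1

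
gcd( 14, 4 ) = 2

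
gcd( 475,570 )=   95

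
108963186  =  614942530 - 505979344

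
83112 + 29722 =112834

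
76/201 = 76/201=0.38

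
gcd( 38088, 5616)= 72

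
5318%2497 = 324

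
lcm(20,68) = 340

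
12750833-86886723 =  - 74135890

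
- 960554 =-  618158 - 342396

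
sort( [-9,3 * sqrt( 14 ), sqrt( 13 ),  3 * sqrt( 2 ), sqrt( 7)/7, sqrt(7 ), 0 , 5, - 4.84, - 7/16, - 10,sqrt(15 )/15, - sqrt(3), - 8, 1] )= [ - 10,  -  9, - 8 , - 4.84, - sqrt( 3), - 7/16,0,  sqrt ( 15 ) /15, sqrt( 7)/7,1, sqrt(7),sqrt( 13 ),3 * sqrt( 2) , 5,  3*sqrt ( 14) ] 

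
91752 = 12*7646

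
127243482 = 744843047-617599565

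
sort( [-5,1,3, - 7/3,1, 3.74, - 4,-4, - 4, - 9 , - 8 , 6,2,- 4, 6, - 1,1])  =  [ - 9 , -8,-5, - 4, - 4, - 4, - 4, - 7/3, - 1,  1,1,1,2,3, 3.74, 6,6]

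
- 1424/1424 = - 1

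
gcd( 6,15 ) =3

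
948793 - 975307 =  - 26514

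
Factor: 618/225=2^1*3^( - 1 )*5^( - 2 ) * 103^1 = 206/75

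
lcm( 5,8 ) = 40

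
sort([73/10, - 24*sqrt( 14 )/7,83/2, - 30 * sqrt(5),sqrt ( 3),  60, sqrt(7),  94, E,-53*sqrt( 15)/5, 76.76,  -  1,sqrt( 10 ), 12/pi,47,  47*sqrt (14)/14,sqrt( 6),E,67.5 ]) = [ - 30* sqrt( 5 ), - 53*sqrt(15)/5, - 24*sqrt (14)/7  , - 1, sqrt( 3 ),sqrt(6),sqrt( 7) , E,E,sqrt( 10) , 12/pi, 73/10, 47 * sqrt( 14)/14, 83/2,47,60, 67.5, 76.76,94] 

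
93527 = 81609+11918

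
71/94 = 71/94= 0.76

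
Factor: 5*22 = 2^1*5^1*11^1 = 110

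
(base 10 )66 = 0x42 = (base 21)33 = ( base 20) 36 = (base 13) 51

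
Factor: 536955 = 3^1*5^1*35797^1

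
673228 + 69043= 742271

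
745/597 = 1 + 148/597= 1.25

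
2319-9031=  - 6712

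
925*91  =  84175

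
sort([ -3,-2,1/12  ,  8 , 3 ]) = [ - 3, - 2,1/12,3,8]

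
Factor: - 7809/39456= -2^( - 5) *3^ ( - 1) * 19^1 = - 19/96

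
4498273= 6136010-1637737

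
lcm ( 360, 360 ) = 360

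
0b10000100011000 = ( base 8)20430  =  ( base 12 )4AA0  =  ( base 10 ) 8472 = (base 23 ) g08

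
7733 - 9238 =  - 1505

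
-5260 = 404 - 5664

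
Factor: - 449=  - 449^1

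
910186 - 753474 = 156712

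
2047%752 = 543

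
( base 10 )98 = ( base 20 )4i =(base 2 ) 1100010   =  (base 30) 38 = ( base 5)343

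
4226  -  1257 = 2969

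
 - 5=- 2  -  3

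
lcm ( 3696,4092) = 114576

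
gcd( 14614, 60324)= 2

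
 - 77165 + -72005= - 149170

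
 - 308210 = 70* (  -  4403) 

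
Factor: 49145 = 5^1  *9829^1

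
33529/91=33529/91 = 368.45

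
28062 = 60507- 32445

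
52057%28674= 23383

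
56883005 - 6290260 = 50592745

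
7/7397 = 7/7397 = 0.00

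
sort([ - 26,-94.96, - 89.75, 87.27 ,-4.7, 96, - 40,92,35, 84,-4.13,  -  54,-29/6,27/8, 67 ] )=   [ - 94.96,-89.75,-54 , - 40, - 26,-29/6, - 4.7,-4.13,  27/8 , 35 , 67,  84, 87.27 , 92, 96] 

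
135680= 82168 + 53512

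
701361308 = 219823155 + 481538153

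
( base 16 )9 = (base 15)9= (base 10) 9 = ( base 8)11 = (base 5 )14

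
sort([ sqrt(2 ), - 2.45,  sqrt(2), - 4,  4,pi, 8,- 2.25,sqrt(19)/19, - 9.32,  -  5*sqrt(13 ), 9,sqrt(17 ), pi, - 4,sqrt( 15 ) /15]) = [ - 5*sqrt(13), - 9.32, - 4, - 4, - 2.45, - 2.25, sqrt( 19) /19, sqrt( 15)/15 , sqrt(2),sqrt( 2 ), pi, pi,  4, sqrt( 17), 8,9 ]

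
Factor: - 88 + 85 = -3^1 = - 3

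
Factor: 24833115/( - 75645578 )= -2^( - 1 ) * 3^3*5^1*193^( - 1)*183949^1*195973^(-1 ) 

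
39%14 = 11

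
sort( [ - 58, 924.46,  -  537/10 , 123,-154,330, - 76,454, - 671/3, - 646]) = [ - 646, - 671/3, - 154 , - 76,-58, - 537/10, 123, 330, 454, 924.46]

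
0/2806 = 0= 0.00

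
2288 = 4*572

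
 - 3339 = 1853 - 5192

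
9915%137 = 51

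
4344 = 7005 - 2661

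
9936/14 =4968/7 = 709.71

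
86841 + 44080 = 130921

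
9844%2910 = 1114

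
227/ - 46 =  - 5  +  3/46 = - 4.93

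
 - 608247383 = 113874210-722121593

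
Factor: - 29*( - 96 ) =2784 = 2^5*3^1*29^1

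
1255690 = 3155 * 398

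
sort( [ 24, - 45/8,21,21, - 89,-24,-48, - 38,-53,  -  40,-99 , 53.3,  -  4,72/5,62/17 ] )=[ - 99, - 89, - 53, - 48, - 40, - 38, - 24, - 45/8,  -  4,62/17,72/5,21 , 21,24,53.3 ]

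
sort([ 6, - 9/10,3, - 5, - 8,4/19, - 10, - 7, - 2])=[ - 10,-8, - 7,-5, - 2, - 9/10, 4/19,3,6]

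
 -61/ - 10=6  +  1/10 = 6.10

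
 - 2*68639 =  - 137278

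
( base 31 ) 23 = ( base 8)101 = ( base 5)230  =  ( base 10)65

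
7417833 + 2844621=10262454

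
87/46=87/46 =1.89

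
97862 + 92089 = 189951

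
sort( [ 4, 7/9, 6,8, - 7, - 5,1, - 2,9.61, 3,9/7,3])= [ - 7, - 5, - 2,7/9,1,9/7, 3,3, 4,6,8,9.61]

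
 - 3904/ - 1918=2 + 34/959 = 2.04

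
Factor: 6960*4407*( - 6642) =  - 2^5 * 3^6*5^1*13^1*29^1*41^1*113^1 = -  203728206240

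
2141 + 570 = 2711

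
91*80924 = 7364084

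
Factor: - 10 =- 2^1* 5^1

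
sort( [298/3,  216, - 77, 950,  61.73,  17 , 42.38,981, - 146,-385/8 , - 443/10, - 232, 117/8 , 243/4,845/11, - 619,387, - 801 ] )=[ - 801,-619, - 232, - 146, - 77,-385/8,  -  443/10,  117/8, 17, 42.38 , 243/4,61.73,845/11,298/3, 216, 387, 950, 981]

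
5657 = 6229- 572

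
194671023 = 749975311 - 555304288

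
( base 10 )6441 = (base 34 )5JF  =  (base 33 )5U6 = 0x1929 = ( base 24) B49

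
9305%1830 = 155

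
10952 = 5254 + 5698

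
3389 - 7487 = -4098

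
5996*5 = 29980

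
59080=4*14770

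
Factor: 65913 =3^1*127^1*173^1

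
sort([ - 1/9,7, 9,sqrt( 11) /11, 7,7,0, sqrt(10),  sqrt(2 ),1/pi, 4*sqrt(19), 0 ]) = [ - 1/9, 0, 0,sqrt( 11) /11,1/pi , sqrt( 2 ),  sqrt( 10),7, 7,7,9,4 * sqrt( 19)]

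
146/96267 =146/96267 =0.00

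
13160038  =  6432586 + 6727452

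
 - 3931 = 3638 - 7569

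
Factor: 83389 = 83389^1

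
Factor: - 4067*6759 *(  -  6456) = 2^3*3^3*7^2  *83^1 * 269^1*751^1 = 177468034968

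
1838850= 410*4485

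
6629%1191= 674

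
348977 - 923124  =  -574147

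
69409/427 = 69409/427 =162.55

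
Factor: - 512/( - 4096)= 2^( - 3 ) = 1/8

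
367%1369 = 367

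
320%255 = 65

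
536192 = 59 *9088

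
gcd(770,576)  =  2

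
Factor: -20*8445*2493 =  - 421067700  =  - 2^2*3^3*5^2*277^1*563^1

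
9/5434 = 9/5434 = 0.00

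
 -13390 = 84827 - 98217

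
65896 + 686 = 66582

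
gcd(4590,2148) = 6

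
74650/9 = 74650/9 = 8294.44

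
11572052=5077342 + 6494710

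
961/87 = 11 + 4/87 = 11.05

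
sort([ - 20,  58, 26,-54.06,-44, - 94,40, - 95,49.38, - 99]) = [ - 99 ,-95,-94,  -  54.06,-44, -20,26,  40,49.38, 58]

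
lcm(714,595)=3570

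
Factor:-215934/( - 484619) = 438/983 = 2^1*3^1*73^1*983^( - 1)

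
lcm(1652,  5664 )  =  39648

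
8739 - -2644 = 11383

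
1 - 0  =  1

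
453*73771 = 33418263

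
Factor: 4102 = 2^1*7^1*293^1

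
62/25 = 2+ 12/25 = 2.48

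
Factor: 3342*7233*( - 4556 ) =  - 2^3*3^2*17^1 * 67^1 * 557^1 * 2411^1 = -110130757416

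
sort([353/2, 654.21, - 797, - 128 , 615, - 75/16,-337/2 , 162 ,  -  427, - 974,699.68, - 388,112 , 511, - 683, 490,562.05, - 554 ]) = [-974, - 797, - 683, - 554, - 427 ,  -  388,  -  337/2 ,  -  128,-75/16, 112, 162,353/2 , 490 , 511,562.05, 615,  654.21, 699.68 ]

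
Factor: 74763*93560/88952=874353285/11119 =3^4 * 5^1*13^1 *71^1*2339^1*11119^ ( - 1)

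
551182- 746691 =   -  195509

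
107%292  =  107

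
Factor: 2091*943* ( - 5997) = -3^2 * 17^1*23^1 * 41^2*1999^1   =  - 11824962561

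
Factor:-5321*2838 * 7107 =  - 107322792786 = - 2^1 * 3^2*11^1 * 17^1*23^1* 43^1*103^1*313^1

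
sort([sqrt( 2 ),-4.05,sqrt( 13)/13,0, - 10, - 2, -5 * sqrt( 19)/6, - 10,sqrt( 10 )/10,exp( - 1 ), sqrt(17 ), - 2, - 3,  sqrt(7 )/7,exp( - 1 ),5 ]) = [ -10, - 10, - 4.05, - 5*sqrt( 19) /6,-3, - 2, - 2,0,sqrt(13 ) /13,  sqrt( 10)/10,exp(  -  1),exp( - 1 ), sqrt(7 )/7, sqrt( 2), sqrt( 17) , 5 ] 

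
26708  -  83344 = - 56636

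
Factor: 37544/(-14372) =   -  2^1* 13^1*19^2 * 3593^(-1 )= - 9386/3593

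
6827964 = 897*7612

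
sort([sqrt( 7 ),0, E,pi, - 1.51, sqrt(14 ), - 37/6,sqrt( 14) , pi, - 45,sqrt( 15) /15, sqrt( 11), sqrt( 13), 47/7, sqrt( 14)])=[ - 45, - 37/6, - 1.51,0 , sqrt( 15 )/15,sqrt( 7),E, pi, pi, sqrt( 11),sqrt(13 ),sqrt( 14), sqrt (14),sqrt( 14),47/7] 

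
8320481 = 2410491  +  5909990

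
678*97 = 65766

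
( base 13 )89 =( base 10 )113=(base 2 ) 1110001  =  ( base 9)135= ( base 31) 3K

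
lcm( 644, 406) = 18676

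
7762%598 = 586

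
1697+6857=8554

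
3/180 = 1/60 = 0.02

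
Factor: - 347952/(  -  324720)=3^( - 1)*5^( -1 ) * 41^ ( - 1 )*659^1 = 659/615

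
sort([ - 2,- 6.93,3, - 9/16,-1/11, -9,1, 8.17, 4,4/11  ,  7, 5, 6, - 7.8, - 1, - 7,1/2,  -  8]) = [-9, - 8, - 7.8, - 7, - 6.93, - 2,-1, - 9/16, - 1/11, 4/11,  1/2,1, 3, 4 , 5,  6, 7, 8.17 ]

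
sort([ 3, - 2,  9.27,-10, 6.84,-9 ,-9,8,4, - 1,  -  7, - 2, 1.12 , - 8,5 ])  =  [ - 10, - 9,  -  9, - 8, - 7,-2, - 2, - 1,  1.12, 3, 4,5,  6.84 , 8,9.27 ] 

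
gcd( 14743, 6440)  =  23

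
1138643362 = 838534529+300108833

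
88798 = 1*88798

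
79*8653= 683587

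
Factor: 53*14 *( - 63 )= - 46746 = - 2^1 * 3^2*7^2*53^1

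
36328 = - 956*( - 38 )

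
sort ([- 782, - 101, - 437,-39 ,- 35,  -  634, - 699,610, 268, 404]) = [ - 782, - 699, - 634,-437, - 101, - 39,-35,268,404, 610]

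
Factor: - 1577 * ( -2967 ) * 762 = 2^1 * 3^2*19^1*23^1*43^1*83^1*127^1= 3565366758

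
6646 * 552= 3668592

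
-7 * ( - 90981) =636867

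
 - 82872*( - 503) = 41684616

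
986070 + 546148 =1532218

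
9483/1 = 9483 = 9483.00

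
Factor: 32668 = 2^2*8167^1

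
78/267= 26/89 = 0.29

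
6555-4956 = 1599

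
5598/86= 65+4/43 = 65.09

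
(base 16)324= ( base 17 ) 2D5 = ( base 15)389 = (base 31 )PT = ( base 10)804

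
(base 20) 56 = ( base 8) 152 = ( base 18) 5G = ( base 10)106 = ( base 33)37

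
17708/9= 1967 + 5/9 = 1967.56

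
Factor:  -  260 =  - 2^2*5^1*13^1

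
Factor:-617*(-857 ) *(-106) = -56049514  =  - 2^1* 53^1*617^1*857^1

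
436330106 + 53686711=490016817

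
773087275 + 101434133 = 874521408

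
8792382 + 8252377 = 17044759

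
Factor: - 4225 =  - 5^2*13^2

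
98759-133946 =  - 35187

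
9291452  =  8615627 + 675825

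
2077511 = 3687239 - 1609728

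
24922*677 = 16872194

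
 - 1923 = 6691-8614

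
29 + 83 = 112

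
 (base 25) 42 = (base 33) 33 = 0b1100110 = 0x66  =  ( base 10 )102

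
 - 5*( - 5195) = 25975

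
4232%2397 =1835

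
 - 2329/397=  - 6 + 53/397 =- 5.87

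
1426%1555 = 1426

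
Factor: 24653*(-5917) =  - 145871801 = - 61^1*89^1*97^1 * 277^1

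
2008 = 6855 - 4847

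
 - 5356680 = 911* ( - 5880 )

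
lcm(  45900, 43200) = 734400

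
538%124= 42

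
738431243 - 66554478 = 671876765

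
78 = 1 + 77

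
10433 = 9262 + 1171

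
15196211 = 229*66359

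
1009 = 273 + 736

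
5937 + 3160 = 9097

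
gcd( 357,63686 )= 7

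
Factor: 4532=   2^2*11^1*103^1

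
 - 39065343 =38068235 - 77133578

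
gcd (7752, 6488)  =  8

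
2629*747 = 1963863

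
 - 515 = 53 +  - 568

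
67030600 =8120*8255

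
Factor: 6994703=6994703^1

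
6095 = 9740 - 3645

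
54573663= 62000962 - 7427299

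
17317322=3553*4874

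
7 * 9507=66549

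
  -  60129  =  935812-995941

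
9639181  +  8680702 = 18319883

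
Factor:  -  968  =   - 2^3*11^2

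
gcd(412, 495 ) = 1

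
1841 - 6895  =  -5054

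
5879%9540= 5879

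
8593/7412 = 1 + 1181/7412 = 1.16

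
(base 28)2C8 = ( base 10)1912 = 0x778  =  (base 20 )4fc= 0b11101111000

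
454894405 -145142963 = 309751442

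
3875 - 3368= 507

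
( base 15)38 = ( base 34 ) 1j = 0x35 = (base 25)23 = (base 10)53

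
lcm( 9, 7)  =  63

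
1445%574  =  297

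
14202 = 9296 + 4906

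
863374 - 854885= 8489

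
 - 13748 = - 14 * 982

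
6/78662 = 3/39331 = 0.00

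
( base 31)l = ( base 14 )17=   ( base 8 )25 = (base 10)21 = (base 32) L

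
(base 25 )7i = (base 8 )301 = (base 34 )5n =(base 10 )193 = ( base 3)21011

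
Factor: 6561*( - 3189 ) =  - 3^9*1063^1= - 20923029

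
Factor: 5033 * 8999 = 7^1*719^1*8999^1= 45291967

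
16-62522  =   - 62506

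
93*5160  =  479880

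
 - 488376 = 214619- 702995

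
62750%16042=14624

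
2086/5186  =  1043/2593 = 0.40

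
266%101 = 64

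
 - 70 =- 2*35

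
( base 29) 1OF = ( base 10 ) 1552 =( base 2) 11000010000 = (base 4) 120100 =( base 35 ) 19C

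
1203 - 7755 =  - 6552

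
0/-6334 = 0/1 = - 0.00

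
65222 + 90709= 155931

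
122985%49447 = 24091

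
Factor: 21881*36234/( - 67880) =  - 2^(- 2 ) * 3^3  *5^ ( - 1 )*11^1*61^1 * 1697^( - 1)*21881^1 = - 396418077/33940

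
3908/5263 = 3908/5263 = 0.74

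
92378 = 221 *418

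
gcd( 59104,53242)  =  2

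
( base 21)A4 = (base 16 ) D6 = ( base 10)214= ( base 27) 7P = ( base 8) 326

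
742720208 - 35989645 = 706730563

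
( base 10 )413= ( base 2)110011101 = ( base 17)175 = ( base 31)DA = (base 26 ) fn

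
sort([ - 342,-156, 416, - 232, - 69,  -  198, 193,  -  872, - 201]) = [-872, - 342,-232 , - 201,-198, - 156, -69,193, 416]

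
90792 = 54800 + 35992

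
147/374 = 147/374= 0.39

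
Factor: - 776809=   -  11^1 * 70619^1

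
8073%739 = 683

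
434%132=38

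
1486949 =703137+783812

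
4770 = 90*53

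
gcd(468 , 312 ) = 156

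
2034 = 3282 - 1248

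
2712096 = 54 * 50224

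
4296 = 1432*3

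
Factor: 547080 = 2^3 * 3^1*5^1 * 47^1 * 97^1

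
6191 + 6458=12649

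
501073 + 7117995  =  7619068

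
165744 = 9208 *18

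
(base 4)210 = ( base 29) 17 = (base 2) 100100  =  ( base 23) 1D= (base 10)36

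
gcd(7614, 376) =94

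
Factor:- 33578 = - 2^1*103^1*163^1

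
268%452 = 268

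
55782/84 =664 + 1/14   =  664.07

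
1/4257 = 1/4257 = 0.00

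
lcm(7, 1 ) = 7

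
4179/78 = 53 + 15/26 = 53.58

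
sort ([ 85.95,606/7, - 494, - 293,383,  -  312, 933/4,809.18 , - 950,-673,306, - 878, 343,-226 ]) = [ - 950 ,- 878, - 673, - 494, - 312,-293, - 226,85.95, 606/7, 933/4,306,343,  383,809.18]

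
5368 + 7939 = 13307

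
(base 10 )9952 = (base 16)26e0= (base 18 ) 1ccg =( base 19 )18AF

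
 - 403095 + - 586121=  - 989216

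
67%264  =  67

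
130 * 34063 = 4428190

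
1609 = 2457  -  848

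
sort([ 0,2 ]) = [ 0,2 ]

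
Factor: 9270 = 2^1 * 3^2*5^1*103^1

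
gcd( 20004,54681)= 3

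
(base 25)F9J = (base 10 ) 9619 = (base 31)a09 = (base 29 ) BCK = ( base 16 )2593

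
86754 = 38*2283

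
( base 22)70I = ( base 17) BD6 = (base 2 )110101001110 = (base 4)311032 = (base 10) 3406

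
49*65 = 3185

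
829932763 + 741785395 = 1571718158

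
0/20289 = 0 = 0.00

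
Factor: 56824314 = 2^1*3^1*2833^1*3343^1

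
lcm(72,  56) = 504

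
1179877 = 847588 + 332289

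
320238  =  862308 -542070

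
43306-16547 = 26759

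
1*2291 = 2291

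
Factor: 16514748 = 2^2*3^2*283^1*1621^1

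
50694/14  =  3621 = 3621.00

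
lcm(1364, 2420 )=75020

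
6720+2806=9526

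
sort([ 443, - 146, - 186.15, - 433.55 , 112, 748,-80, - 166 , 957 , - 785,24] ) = [ - 785, - 433.55 , - 186.15, - 166, - 146 , - 80 , 24,112 , 443, 748,957 ] 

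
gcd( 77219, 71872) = 1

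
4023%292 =227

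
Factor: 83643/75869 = 3^1*7^2*569^1*75869^(  -  1)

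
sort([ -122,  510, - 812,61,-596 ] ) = [ -812,-596, - 122,  61,510] 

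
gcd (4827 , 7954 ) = 1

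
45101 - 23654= 21447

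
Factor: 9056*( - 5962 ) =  - 53991872 = - 2^6*11^1*271^1 * 283^1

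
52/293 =52/293 = 0.18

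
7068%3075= 918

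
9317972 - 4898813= 4419159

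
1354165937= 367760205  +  986405732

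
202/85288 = 101/42644 = 0.00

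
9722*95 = 923590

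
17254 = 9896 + 7358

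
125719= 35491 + 90228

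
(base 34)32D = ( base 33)38i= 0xddd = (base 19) 9FF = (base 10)3549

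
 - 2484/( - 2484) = 1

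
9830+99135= 108965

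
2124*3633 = 7716492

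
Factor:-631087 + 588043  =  -43044 = - 2^2 * 3^1*17^1*211^1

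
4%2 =0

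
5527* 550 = 3039850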